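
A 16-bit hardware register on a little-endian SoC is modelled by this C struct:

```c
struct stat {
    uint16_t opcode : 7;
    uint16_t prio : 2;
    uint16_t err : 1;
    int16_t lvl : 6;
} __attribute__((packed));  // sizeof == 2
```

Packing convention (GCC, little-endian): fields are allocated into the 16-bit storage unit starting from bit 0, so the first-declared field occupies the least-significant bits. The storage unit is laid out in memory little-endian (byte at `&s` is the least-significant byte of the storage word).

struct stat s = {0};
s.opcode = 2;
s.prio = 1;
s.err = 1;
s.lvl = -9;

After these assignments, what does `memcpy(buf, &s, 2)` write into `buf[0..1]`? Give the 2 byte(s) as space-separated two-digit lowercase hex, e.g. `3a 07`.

82 de

[0+:7] opcode=2 & 0x7f = 0x2; word=0x0002
[7+:2] prio=1 & 0x3 = 0x1; word=0x0082
[9+:1] err=1 & 0x1 = 0x1; word=0x0282
[10+:6] lvl=-9 & 0x3f = 0x37; word=0xde82
word = 0xde82 → little-endian bytes:
  [0]=0x82  [1]=0xde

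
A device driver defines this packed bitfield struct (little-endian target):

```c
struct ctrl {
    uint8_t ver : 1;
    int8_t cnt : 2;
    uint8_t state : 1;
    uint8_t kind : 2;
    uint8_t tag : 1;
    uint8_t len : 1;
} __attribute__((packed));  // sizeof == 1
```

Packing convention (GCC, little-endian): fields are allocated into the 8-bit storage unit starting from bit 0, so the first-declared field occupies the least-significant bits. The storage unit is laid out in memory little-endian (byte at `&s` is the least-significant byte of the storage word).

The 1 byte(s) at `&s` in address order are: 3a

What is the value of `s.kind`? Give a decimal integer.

3

[0]=0x3a (little-endian) → word 0x3a
ver [0+:1] = (word>>0) & 0x1 = 0
cnt [1+:2] = (word>>1) & 0x3 = 1
state [3+:1] = (word>>3) & 0x1 = 1
kind [4+:2] = (word>>4) & 0x3 = 3  ←
tag [6+:1] = (word>>6) & 0x1 = 0
len [7+:1] = (word>>7) & 0x1 = 0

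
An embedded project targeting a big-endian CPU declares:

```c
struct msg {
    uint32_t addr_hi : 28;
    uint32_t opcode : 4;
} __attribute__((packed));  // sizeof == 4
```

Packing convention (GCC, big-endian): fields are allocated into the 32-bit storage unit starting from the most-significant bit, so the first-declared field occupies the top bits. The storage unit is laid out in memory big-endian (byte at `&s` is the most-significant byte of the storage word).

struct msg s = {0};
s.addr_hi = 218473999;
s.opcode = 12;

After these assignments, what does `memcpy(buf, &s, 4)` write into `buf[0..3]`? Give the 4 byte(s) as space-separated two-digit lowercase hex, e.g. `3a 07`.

d0 5a 60 fc

addr_hi:28 = 218473999 → 0xd05a60f << 4 → word 0xd05a60f0
opcode:4 = 12 → 0xc << 0 → word 0xd05a60fc
word = 0xd05a60fc → big-endian bytes:
  [0]=0xd0  [1]=0x5a  [2]=0x60  [3]=0xfc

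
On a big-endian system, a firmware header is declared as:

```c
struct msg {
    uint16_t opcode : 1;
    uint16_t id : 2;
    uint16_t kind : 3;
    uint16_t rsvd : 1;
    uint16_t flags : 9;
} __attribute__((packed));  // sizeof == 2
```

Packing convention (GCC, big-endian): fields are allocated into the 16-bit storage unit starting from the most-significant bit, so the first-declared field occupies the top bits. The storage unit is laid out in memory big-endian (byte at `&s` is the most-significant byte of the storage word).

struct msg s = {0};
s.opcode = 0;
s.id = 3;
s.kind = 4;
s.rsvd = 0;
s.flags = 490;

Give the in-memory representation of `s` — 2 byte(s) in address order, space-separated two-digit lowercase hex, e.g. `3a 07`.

opcode (1b) val=0 bits=0x0 at bit 15: 0x0000
id (2b) val=3 bits=0x3 at bit 13: 0x6000
kind (3b) val=4 bits=0x4 at bit 10: 0x7000
rsvd (1b) val=0 bits=0x0 at bit 9: 0x7000
flags (9b) val=490 bits=0x1ea at bit 0: 0x71ea
word = 0x71ea → big-endian bytes:
  [0]=0x71  [1]=0xea

71 ea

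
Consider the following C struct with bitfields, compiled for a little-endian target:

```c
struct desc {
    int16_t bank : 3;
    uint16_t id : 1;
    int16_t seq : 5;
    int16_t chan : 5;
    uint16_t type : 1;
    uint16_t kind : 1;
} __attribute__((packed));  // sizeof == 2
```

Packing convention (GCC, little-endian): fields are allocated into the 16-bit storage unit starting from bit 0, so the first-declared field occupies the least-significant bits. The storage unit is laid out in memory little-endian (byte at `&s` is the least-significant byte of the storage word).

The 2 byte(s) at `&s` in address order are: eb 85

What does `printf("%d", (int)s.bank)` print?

3

[0]=0xeb [1]=0x85 (little-endian) → word 0x85eb
bank:3 @ bit 0 → (0x85eb>>0)&0x7 = 0x3  ←
id:1 @ bit 3 → (0x85eb>>3)&0x1 = 0x1
seq:5 @ bit 4 → (0x85eb>>4)&0x1f = 0x1e
chan:5 @ bit 9 → (0x85eb>>9)&0x1f = 0x2
type:1 @ bit 14 → (0x85eb>>14)&0x1 = 0x0
kind:1 @ bit 15 → (0x85eb>>15)&0x1 = 0x1
bank signed 3b, MSB=0: value = 3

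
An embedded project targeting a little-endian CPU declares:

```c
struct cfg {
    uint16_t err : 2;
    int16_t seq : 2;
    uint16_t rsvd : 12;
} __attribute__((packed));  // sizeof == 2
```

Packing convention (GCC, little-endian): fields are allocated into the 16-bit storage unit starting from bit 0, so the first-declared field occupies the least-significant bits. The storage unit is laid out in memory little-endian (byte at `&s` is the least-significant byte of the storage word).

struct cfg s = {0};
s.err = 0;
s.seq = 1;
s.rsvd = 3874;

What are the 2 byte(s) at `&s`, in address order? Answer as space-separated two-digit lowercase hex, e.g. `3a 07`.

24 f2

err (2b) val=0 bits=0x0 at bit 0: 0x0000
seq (2b) val=1 bits=0x1 at bit 2: 0x0004
rsvd (12b) val=3874 bits=0xf22 at bit 4: 0xf224
word = 0xf224 → little-endian bytes:
  [0]=0x24  [1]=0xf2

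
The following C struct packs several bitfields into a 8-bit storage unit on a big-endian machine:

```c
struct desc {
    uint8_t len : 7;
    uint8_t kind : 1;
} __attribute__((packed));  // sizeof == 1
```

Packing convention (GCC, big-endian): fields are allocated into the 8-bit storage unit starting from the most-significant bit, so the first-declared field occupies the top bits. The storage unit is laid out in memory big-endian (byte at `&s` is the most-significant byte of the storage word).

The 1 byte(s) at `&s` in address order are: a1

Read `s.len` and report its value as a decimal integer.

80

[0]=0xa1 (big-endian) → word 0xa1
len [1+:7] = (word>>1) & 0x7f = 80  ←
kind [0+:1] = (word>>0) & 0x1 = 1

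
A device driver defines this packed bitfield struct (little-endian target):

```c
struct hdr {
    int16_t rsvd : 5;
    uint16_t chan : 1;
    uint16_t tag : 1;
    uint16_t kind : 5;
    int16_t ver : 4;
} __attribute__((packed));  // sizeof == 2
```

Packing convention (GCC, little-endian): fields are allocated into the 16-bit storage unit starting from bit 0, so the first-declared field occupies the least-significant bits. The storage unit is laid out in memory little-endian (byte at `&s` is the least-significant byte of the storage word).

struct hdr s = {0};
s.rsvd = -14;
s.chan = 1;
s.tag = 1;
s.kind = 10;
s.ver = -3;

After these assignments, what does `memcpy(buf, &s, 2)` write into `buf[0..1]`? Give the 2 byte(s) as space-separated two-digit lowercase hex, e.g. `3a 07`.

rsvd:5 = -14 → 0x12 << 0 → word 0x0012
chan:1 = 1 → 0x1 << 5 → word 0x0032
tag:1 = 1 → 0x1 << 6 → word 0x0072
kind:5 = 10 → 0xa << 7 → word 0x0572
ver:4 = -3 → 0xd << 12 → word 0xd572
word = 0xd572 → little-endian bytes:
  [0]=0x72  [1]=0xd5

72 d5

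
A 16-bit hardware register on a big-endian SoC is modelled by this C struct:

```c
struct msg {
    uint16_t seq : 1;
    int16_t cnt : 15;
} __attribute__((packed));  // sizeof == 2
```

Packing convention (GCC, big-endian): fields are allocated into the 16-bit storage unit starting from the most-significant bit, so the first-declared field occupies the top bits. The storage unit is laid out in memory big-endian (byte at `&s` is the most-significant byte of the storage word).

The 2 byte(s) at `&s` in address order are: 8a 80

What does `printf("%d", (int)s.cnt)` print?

[0]=0x8a [1]=0x80 (big-endian) → word 0x8a80
seq:1 @ bit 15 → (0x8a80>>15)&0x1 = 0x1
cnt:15 @ bit 0 → (0x8a80>>0)&0x7fff = 0xa80  ←
cnt signed 15b, MSB=0: value = 2688

2688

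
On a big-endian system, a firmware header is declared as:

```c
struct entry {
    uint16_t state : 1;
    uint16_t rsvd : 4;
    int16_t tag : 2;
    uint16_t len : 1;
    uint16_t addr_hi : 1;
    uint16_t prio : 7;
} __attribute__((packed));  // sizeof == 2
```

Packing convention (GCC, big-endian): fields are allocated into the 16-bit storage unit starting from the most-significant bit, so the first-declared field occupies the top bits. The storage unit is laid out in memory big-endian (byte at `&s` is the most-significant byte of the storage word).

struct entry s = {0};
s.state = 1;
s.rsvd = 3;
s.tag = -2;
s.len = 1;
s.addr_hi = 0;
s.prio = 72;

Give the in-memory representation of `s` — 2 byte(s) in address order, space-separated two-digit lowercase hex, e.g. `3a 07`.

[15+:1] state=1 & 0x1 = 0x1; word=0x8000
[11+:4] rsvd=3 & 0xf = 0x3; word=0x9800
[9+:2] tag=-2 & 0x3 = 0x2; word=0x9c00
[8+:1] len=1 & 0x1 = 0x1; word=0x9d00
[7+:1] addr_hi=0 & 0x1 = 0x0; word=0x9d00
[0+:7] prio=72 & 0x7f = 0x48; word=0x9d48
word = 0x9d48 → big-endian bytes:
  [0]=0x9d  [1]=0x48

9d 48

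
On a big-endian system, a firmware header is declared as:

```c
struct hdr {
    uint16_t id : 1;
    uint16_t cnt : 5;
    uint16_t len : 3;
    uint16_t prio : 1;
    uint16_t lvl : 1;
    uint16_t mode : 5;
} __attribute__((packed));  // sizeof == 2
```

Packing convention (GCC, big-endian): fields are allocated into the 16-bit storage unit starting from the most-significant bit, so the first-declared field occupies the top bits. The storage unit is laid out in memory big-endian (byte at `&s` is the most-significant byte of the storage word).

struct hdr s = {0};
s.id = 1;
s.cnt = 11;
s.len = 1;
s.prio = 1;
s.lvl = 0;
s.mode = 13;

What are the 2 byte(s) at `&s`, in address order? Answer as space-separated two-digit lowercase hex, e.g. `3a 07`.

ac cd

id:1 = 1 → 0x1 << 15 → word 0x8000
cnt:5 = 11 → 0xb << 10 → word 0xac00
len:3 = 1 → 0x1 << 7 → word 0xac80
prio:1 = 1 → 0x1 << 6 → word 0xacc0
lvl:1 = 0 → 0x0 << 5 → word 0xacc0
mode:5 = 13 → 0xd << 0 → word 0xaccd
word = 0xaccd → big-endian bytes:
  [0]=0xac  [1]=0xcd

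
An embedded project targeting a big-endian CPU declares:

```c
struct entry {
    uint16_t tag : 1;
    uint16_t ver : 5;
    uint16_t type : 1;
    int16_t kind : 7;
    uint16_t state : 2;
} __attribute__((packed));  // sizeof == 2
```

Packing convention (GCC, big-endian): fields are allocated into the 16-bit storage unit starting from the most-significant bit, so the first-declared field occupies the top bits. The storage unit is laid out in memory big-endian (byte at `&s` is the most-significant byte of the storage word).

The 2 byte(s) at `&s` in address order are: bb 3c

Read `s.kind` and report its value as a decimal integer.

[0]=0xbb [1]=0x3c (big-endian) → word 0xbb3c
tag [15+:1] = (word>>15) & 0x1 = 1
ver [10+:5] = (word>>10) & 0x1f = 14
type [9+:1] = (word>>9) & 0x1 = 1
kind [2+:7] = (word>>2) & 0x7f = 79  ←
state [0+:2] = (word>>0) & 0x3 = 0
kind signed 7b, MSB=1: 79 - 128 = -49

-49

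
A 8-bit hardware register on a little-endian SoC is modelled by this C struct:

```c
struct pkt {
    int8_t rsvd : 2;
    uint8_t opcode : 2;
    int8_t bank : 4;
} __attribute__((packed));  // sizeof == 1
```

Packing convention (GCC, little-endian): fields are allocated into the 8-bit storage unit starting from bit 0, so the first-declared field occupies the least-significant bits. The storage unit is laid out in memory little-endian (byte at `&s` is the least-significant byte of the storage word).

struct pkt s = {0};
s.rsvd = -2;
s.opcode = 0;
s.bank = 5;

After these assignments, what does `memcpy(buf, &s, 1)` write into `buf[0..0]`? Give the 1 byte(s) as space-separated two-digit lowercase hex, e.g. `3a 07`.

52

rsvd:2 = -2 → 0x2 << 0 → word 0x02
opcode:2 = 0 → 0x0 << 2 → word 0x02
bank:4 = 5 → 0x5 << 4 → word 0x52
word = 0x52 → little-endian bytes:
  [0]=0x52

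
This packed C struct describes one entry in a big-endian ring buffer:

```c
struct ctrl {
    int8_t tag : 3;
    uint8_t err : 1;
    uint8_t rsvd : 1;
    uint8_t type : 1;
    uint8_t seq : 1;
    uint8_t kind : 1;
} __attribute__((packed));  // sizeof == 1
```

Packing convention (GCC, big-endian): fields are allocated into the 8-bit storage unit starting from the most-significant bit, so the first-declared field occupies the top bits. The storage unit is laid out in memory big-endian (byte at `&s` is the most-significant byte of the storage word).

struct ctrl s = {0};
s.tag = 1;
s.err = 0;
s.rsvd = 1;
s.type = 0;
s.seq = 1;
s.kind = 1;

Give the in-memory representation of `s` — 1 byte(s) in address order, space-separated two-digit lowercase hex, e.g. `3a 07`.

2b

tag (3b) val=1 bits=0x1 at bit 5: 0x20
err (1b) val=0 bits=0x0 at bit 4: 0x20
rsvd (1b) val=1 bits=0x1 at bit 3: 0x28
type (1b) val=0 bits=0x0 at bit 2: 0x28
seq (1b) val=1 bits=0x1 at bit 1: 0x2a
kind (1b) val=1 bits=0x1 at bit 0: 0x2b
word = 0x2b → big-endian bytes:
  [0]=0x2b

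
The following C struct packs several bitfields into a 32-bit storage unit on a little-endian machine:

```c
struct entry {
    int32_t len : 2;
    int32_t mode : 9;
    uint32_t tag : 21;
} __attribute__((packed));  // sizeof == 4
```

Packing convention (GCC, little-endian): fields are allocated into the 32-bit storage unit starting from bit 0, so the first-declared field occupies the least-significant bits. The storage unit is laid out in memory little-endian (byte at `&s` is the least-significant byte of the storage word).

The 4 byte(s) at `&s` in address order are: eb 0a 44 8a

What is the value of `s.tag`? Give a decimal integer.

1132673

[0]=0xeb [1]=0x0a [2]=0x44 [3]=0x8a (little-endian) → word 0x8a440aeb
len:2 @ bit 0 → (0x8a440aeb>>0)&0x3 = 0x3
mode:9 @ bit 2 → (0x8a440aeb>>2)&0x1ff = 0xba
tag:21 @ bit 11 → (0x8a440aeb>>11)&0x1fffff = 0x114881  ←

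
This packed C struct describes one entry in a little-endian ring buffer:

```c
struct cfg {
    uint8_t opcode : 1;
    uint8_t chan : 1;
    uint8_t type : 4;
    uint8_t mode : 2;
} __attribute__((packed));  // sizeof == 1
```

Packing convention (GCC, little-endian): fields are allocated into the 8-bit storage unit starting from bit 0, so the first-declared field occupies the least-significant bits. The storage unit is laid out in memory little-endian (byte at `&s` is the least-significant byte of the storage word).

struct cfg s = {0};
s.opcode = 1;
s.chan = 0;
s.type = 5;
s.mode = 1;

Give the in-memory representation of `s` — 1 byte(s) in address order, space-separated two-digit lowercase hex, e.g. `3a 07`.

opcode (1b) val=1 bits=0x1 at bit 0: 0x01
chan (1b) val=0 bits=0x0 at bit 1: 0x01
type (4b) val=5 bits=0x5 at bit 2: 0x15
mode (2b) val=1 bits=0x1 at bit 6: 0x55
word = 0x55 → little-endian bytes:
  [0]=0x55

55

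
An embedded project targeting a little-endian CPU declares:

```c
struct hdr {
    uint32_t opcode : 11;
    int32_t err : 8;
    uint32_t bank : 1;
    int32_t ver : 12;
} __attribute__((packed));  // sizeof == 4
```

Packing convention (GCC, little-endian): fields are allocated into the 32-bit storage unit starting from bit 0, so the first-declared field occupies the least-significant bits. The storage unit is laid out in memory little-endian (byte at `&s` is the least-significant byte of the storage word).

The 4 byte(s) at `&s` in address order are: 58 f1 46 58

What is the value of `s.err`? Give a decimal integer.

-34

[0]=0x58 [1]=0xf1 [2]=0x46 [3]=0x58 (little-endian) → word 0x5846f158
opcode [0+:11] = (word>>0) & 0x7ff = 344
err [11+:8] = (word>>11) & 0xff = 222  ←
bank [19+:1] = (word>>19) & 0x1 = 0
ver [20+:12] = (word>>20) & 0xfff = 1412
err signed 8b, MSB=1: 222 - 256 = -34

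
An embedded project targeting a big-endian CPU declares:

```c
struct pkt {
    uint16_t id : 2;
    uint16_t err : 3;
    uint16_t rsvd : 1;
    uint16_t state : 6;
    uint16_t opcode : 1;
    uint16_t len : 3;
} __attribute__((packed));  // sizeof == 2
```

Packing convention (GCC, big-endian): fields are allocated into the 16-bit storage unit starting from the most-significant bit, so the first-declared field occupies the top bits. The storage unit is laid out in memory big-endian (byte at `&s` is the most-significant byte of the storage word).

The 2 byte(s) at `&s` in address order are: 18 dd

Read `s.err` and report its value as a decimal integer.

[0]=0x18 [1]=0xdd (big-endian) → word 0x18dd
id [14+:2] = (word>>14) & 0x3 = 0
err [11+:3] = (word>>11) & 0x7 = 3  ←
rsvd [10+:1] = (word>>10) & 0x1 = 0
state [4+:6] = (word>>4) & 0x3f = 13
opcode [3+:1] = (word>>3) & 0x1 = 1
len [0+:3] = (word>>0) & 0x7 = 5

3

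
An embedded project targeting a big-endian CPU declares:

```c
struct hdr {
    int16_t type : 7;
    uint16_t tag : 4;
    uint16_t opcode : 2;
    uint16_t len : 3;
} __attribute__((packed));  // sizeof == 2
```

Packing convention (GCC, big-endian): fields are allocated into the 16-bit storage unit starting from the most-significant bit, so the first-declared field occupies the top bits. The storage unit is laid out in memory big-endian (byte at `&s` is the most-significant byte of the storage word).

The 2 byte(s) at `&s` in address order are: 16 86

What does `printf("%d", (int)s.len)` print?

[0]=0x16 [1]=0x86 (big-endian) → word 0x1686
type [9+:7] = (word>>9) & 0x7f = 11
tag [5+:4] = (word>>5) & 0xf = 4
opcode [3+:2] = (word>>3) & 0x3 = 0
len [0+:3] = (word>>0) & 0x7 = 6  ←

6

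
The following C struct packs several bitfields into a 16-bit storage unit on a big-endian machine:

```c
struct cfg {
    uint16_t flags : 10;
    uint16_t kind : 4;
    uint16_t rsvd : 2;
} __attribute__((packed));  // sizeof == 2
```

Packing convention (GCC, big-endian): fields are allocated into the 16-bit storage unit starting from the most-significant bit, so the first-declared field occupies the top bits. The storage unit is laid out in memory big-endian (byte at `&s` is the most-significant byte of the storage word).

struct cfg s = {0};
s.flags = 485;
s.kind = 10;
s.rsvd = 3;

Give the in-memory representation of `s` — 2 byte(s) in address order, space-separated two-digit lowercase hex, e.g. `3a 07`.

79 6b

flags:10 = 485 → 0x1e5 << 6 → word 0x7940
kind:4 = 10 → 0xa << 2 → word 0x7968
rsvd:2 = 3 → 0x3 << 0 → word 0x796b
word = 0x796b → big-endian bytes:
  [0]=0x79  [1]=0x6b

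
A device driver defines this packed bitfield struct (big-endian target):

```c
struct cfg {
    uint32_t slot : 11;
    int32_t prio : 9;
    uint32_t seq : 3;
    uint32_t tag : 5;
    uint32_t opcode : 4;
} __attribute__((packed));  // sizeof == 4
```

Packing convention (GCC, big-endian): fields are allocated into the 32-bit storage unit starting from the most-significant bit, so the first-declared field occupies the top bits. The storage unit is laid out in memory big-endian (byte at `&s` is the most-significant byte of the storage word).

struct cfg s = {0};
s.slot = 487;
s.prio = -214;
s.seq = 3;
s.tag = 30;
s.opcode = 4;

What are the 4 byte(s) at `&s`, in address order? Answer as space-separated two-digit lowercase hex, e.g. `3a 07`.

3c f2 a7 e4

slot:11 = 487 → 0x1e7 << 21 → word 0x3ce00000
prio:9 = -214 → 0x12a << 12 → word 0x3cf2a000
seq:3 = 3 → 0x3 << 9 → word 0x3cf2a600
tag:5 = 30 → 0x1e << 4 → word 0x3cf2a7e0
opcode:4 = 4 → 0x4 << 0 → word 0x3cf2a7e4
word = 0x3cf2a7e4 → big-endian bytes:
  [0]=0x3c  [1]=0xf2  [2]=0xa7  [3]=0xe4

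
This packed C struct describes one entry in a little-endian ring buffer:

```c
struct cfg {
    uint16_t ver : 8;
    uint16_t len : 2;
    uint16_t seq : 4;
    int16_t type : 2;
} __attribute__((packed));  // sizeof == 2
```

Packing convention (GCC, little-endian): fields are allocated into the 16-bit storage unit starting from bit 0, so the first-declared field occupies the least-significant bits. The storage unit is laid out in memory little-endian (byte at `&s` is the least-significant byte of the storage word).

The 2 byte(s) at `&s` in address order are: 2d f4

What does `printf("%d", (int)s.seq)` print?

13

[0]=0x2d [1]=0xf4 (little-endian) → word 0xf42d
ver:8 @ bit 0 → (0xf42d>>0)&0xff = 0x2d
len:2 @ bit 8 → (0xf42d>>8)&0x3 = 0x0
seq:4 @ bit 10 → (0xf42d>>10)&0xf = 0xd  ←
type:2 @ bit 14 → (0xf42d>>14)&0x3 = 0x3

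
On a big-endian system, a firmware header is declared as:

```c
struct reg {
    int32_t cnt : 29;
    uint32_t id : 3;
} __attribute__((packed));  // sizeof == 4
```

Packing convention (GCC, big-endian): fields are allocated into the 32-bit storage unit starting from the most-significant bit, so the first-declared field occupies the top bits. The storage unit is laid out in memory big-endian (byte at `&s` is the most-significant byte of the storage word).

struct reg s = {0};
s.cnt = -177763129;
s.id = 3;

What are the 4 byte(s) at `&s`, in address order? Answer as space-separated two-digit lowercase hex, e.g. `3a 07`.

ab 3c 66 3b

cnt (29b) val=-177763129 bits=0x15678cc7 at bit 3: 0xab3c6638
id (3b) val=3 bits=0x3 at bit 0: 0xab3c663b
word = 0xab3c663b → big-endian bytes:
  [0]=0xab  [1]=0x3c  [2]=0x66  [3]=0x3b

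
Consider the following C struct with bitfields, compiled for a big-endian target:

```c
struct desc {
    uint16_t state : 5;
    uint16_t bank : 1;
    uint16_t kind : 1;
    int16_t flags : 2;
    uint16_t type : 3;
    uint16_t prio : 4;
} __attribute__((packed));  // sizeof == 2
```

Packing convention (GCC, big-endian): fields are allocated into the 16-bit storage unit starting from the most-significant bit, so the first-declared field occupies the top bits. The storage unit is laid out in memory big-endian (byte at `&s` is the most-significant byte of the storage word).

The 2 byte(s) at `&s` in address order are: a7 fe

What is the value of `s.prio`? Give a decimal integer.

14

[0]=0xa7 [1]=0xfe (big-endian) → word 0xa7fe
state:5 @ bit 11 → (0xa7fe>>11)&0x1f = 0x14
bank:1 @ bit 10 → (0xa7fe>>10)&0x1 = 0x1
kind:1 @ bit 9 → (0xa7fe>>9)&0x1 = 0x1
flags:2 @ bit 7 → (0xa7fe>>7)&0x3 = 0x3
type:3 @ bit 4 → (0xa7fe>>4)&0x7 = 0x7
prio:4 @ bit 0 → (0xa7fe>>0)&0xf = 0xe  ←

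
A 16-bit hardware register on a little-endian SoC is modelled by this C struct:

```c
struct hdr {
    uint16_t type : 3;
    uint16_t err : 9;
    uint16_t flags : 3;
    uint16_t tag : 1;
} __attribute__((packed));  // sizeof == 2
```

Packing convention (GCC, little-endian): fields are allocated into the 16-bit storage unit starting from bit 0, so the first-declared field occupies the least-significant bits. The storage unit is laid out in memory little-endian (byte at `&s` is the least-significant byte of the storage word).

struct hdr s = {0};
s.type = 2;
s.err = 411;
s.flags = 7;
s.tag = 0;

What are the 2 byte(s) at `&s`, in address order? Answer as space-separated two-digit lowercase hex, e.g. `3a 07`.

[0+:3] type=2 & 0x7 = 0x2; word=0x0002
[3+:9] err=411 & 0x1ff = 0x19b; word=0x0cda
[12+:3] flags=7 & 0x7 = 0x7; word=0x7cda
[15+:1] tag=0 & 0x1 = 0x0; word=0x7cda
word = 0x7cda → little-endian bytes:
  [0]=0xda  [1]=0x7c

da 7c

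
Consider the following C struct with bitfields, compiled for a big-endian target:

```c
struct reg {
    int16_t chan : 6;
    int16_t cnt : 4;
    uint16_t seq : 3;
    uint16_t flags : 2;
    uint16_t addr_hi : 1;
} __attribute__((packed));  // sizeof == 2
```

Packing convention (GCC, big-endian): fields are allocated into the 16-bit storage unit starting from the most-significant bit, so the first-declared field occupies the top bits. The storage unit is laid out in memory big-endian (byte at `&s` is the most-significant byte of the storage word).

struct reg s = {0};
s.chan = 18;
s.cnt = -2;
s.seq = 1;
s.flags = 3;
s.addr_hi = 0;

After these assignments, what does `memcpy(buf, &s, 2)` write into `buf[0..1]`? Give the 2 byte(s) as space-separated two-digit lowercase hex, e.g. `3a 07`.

[10+:6] chan=18 & 0x3f = 0x12; word=0x4800
[6+:4] cnt=-2 & 0xf = 0xe; word=0x4b80
[3+:3] seq=1 & 0x7 = 0x1; word=0x4b88
[1+:2] flags=3 & 0x3 = 0x3; word=0x4b8e
[0+:1] addr_hi=0 & 0x1 = 0x0; word=0x4b8e
word = 0x4b8e → big-endian bytes:
  [0]=0x4b  [1]=0x8e

4b 8e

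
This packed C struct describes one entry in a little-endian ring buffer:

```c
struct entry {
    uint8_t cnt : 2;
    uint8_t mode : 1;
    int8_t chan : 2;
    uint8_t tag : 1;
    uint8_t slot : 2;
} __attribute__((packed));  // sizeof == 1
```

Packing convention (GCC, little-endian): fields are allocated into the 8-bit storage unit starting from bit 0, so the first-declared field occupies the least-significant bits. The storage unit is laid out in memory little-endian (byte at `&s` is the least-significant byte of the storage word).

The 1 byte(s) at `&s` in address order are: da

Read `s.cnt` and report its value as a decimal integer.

[0]=0xda (little-endian) → word 0xda
cnt:2 @ bit 0 → (0xda>>0)&0x3 = 0x2  ←
mode:1 @ bit 2 → (0xda>>2)&0x1 = 0x0
chan:2 @ bit 3 → (0xda>>3)&0x3 = 0x3
tag:1 @ bit 5 → (0xda>>5)&0x1 = 0x0
slot:2 @ bit 6 → (0xda>>6)&0x3 = 0x3

2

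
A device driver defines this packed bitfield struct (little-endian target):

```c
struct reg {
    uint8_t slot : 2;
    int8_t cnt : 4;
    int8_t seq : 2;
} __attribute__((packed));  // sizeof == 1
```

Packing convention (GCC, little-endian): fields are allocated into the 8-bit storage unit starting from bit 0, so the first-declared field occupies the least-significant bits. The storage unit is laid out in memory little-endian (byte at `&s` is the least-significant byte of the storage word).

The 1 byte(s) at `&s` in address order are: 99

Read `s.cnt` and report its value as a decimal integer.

[0]=0x99 (little-endian) → word 0x99
slot [0+:2] = (word>>0) & 0x3 = 1
cnt [2+:4] = (word>>2) & 0xf = 6  ←
seq [6+:2] = (word>>6) & 0x3 = 2
cnt signed 4b, MSB=0: value = 6

6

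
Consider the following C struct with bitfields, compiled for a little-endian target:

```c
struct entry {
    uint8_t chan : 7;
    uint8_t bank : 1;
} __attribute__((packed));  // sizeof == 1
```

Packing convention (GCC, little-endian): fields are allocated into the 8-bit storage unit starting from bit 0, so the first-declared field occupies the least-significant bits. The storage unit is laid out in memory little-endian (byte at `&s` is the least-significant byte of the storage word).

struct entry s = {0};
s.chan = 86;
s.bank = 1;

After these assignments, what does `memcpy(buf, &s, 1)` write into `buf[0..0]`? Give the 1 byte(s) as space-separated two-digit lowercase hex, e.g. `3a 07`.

d6

chan:7 = 86 → 0x56 << 0 → word 0x56
bank:1 = 1 → 0x1 << 7 → word 0xd6
word = 0xd6 → little-endian bytes:
  [0]=0xd6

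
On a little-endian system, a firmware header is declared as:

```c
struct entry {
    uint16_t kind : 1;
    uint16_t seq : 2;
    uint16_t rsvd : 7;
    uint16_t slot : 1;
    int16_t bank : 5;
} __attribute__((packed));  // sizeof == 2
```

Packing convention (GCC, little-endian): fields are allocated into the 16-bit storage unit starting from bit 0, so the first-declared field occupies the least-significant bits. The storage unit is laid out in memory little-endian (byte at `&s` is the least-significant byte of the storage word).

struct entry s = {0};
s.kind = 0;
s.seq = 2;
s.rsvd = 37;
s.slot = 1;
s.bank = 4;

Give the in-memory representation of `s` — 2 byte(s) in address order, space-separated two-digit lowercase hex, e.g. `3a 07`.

2c 25

[0+:1] kind=0 & 0x1 = 0x0; word=0x0000
[1+:2] seq=2 & 0x3 = 0x2; word=0x0004
[3+:7] rsvd=37 & 0x7f = 0x25; word=0x012c
[10+:1] slot=1 & 0x1 = 0x1; word=0x052c
[11+:5] bank=4 & 0x1f = 0x4; word=0x252c
word = 0x252c → little-endian bytes:
  [0]=0x2c  [1]=0x25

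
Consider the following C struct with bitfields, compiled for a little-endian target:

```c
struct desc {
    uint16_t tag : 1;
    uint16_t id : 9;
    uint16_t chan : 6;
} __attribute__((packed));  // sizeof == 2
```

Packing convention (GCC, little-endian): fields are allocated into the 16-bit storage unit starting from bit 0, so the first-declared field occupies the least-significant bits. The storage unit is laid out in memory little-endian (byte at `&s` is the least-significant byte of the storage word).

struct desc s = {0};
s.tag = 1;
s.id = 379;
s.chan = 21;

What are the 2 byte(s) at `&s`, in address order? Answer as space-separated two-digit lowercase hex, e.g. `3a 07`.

tag:1 = 1 → 0x1 << 0 → word 0x0001
id:9 = 379 → 0x17b << 1 → word 0x02f7
chan:6 = 21 → 0x15 << 10 → word 0x56f7
word = 0x56f7 → little-endian bytes:
  [0]=0xf7  [1]=0x56

f7 56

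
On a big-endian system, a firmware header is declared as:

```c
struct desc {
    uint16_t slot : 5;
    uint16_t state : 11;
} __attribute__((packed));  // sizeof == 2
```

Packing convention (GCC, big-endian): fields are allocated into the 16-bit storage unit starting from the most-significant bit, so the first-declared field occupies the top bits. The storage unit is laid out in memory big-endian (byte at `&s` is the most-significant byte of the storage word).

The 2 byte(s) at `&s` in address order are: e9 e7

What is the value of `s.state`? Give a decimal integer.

487

[0]=0xe9 [1]=0xe7 (big-endian) → word 0xe9e7
slot [11+:5] = (word>>11) & 0x1f = 29
state [0+:11] = (word>>0) & 0x7ff = 487  ←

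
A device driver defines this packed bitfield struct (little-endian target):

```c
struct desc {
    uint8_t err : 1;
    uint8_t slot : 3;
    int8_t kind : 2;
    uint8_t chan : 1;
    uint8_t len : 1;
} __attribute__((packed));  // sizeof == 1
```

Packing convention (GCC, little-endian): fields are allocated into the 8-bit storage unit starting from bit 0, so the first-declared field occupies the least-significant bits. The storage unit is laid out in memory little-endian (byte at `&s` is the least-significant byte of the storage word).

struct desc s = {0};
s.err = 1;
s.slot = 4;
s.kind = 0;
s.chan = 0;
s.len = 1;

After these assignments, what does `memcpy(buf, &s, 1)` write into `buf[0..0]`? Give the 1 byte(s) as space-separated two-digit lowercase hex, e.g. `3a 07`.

err (1b) val=1 bits=0x1 at bit 0: 0x01
slot (3b) val=4 bits=0x4 at bit 1: 0x09
kind (2b) val=0 bits=0x0 at bit 4: 0x09
chan (1b) val=0 bits=0x0 at bit 6: 0x09
len (1b) val=1 bits=0x1 at bit 7: 0x89
word = 0x89 → little-endian bytes:
  [0]=0x89

89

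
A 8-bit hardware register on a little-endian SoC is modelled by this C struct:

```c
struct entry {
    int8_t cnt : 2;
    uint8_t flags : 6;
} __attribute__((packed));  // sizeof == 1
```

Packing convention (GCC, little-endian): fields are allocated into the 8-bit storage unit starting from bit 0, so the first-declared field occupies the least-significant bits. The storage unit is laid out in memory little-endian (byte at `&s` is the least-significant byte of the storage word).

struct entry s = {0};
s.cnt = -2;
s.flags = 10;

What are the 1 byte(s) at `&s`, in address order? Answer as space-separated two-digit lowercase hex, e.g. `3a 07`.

2a

cnt (2b) val=-2 bits=0x2 at bit 0: 0x02
flags (6b) val=10 bits=0xa at bit 2: 0x2a
word = 0x2a → little-endian bytes:
  [0]=0x2a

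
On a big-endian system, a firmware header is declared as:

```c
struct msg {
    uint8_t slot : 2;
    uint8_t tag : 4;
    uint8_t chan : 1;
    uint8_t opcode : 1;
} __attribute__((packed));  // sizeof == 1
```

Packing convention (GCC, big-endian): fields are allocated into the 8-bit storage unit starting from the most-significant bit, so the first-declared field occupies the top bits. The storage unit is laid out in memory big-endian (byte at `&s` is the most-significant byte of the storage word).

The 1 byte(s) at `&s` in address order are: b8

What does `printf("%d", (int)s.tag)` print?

14

[0]=0xb8 (big-endian) → word 0xb8
slot [6+:2] = (word>>6) & 0x3 = 2
tag [2+:4] = (word>>2) & 0xf = 14  ←
chan [1+:1] = (word>>1) & 0x1 = 0
opcode [0+:1] = (word>>0) & 0x1 = 0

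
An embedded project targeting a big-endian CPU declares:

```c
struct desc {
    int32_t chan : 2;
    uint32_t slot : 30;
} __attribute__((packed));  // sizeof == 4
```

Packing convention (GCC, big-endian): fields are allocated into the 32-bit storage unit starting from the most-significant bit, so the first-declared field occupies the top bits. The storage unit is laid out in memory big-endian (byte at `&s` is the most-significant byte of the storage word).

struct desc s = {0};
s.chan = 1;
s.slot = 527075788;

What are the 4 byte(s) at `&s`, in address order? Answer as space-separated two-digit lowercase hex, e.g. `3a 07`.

chan (2b) val=1 bits=0x1 at bit 30: 0x40000000
slot (30b) val=527075788 bits=0x1f6a89cc at bit 0: 0x5f6a89cc
word = 0x5f6a89cc → big-endian bytes:
  [0]=0x5f  [1]=0x6a  [2]=0x89  [3]=0xcc

5f 6a 89 cc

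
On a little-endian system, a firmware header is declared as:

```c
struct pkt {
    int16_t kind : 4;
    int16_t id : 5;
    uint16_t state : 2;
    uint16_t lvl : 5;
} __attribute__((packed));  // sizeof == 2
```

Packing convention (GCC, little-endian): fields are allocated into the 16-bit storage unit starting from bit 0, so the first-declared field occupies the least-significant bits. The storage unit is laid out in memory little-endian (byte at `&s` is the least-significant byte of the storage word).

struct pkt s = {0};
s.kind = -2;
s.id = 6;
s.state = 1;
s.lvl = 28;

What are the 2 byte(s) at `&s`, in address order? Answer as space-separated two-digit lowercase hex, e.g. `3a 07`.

[0+:4] kind=-2 & 0xf = 0xe; word=0x000e
[4+:5] id=6 & 0x1f = 0x6; word=0x006e
[9+:2] state=1 & 0x3 = 0x1; word=0x026e
[11+:5] lvl=28 & 0x1f = 0x1c; word=0xe26e
word = 0xe26e → little-endian bytes:
  [0]=0x6e  [1]=0xe2

6e e2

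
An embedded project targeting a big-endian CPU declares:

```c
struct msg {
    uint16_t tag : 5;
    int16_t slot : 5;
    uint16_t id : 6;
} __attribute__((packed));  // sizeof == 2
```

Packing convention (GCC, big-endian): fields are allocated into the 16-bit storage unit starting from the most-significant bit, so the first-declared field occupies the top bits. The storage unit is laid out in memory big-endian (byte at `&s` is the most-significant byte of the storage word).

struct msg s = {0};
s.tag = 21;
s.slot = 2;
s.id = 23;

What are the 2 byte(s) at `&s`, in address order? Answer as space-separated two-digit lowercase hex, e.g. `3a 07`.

a8 97

[11+:5] tag=21 & 0x1f = 0x15; word=0xa800
[6+:5] slot=2 & 0x1f = 0x2; word=0xa880
[0+:6] id=23 & 0x3f = 0x17; word=0xa897
word = 0xa897 → big-endian bytes:
  [0]=0xa8  [1]=0x97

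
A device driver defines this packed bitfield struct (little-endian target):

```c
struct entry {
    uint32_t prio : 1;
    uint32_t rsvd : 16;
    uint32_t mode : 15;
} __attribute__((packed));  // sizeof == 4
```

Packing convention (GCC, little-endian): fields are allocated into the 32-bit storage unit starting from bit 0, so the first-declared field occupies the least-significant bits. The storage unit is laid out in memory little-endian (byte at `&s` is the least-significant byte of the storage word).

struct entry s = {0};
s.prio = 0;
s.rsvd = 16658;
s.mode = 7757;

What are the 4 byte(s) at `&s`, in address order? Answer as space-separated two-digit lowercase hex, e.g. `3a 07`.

24 82 9a 3c

[0+:1] prio=0 & 0x1 = 0x0; word=0x00000000
[1+:16] rsvd=16658 & 0xffff = 0x4112; word=0x00008224
[17+:15] mode=7757 & 0x7fff = 0x1e4d; word=0x3c9a8224
word = 0x3c9a8224 → little-endian bytes:
  [0]=0x24  [1]=0x82  [2]=0x9a  [3]=0x3c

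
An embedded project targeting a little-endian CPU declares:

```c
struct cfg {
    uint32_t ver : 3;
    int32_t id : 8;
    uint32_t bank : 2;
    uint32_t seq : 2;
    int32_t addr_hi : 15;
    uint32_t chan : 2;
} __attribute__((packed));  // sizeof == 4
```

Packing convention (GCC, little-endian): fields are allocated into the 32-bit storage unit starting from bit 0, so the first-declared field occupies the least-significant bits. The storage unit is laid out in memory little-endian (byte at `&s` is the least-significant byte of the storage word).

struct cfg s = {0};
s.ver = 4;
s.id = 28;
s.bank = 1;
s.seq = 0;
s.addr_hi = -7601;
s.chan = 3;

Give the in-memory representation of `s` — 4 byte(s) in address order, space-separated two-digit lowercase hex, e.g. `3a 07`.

[0+:3] ver=4 & 0x7 = 0x4; word=0x00000004
[3+:8] id=28 & 0xff = 0x1c; word=0x000000e4
[11+:2] bank=1 & 0x3 = 0x1; word=0x000008e4
[13+:2] seq=0 & 0x3 = 0x0; word=0x000008e4
[15+:15] addr_hi=-7601 & 0x7fff = 0x624f; word=0x312788e4
[30+:2] chan=3 & 0x3 = 0x3; word=0xf12788e4
word = 0xf12788e4 → little-endian bytes:
  [0]=0xe4  [1]=0x88  [2]=0x27  [3]=0xf1

e4 88 27 f1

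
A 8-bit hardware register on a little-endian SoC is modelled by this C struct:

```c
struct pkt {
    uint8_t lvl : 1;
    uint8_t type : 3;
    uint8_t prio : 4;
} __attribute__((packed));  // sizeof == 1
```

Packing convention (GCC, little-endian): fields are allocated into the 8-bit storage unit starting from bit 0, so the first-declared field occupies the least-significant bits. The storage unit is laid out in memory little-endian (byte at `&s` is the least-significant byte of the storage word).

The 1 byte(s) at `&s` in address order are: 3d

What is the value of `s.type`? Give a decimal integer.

[0]=0x3d (little-endian) → word 0x3d
lvl:1 @ bit 0 → (0x3d>>0)&0x1 = 0x1
type:3 @ bit 1 → (0x3d>>1)&0x7 = 0x6  ←
prio:4 @ bit 4 → (0x3d>>4)&0xf = 0x3

6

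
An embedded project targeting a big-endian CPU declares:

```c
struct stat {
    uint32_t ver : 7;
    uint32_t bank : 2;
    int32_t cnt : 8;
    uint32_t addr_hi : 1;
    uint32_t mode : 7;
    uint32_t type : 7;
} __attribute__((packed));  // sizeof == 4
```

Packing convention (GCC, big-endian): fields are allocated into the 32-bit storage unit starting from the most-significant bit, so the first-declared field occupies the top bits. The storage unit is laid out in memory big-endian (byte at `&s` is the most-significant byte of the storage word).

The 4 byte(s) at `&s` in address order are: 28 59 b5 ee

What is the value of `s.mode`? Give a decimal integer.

[0]=0x28 [1]=0x59 [2]=0xb5 [3]=0xee (big-endian) → word 0x2859b5ee
ver:7 @ bit 25 → (0x2859b5ee>>25)&0x7f = 0x14
bank:2 @ bit 23 → (0x2859b5ee>>23)&0x3 = 0x0
cnt:8 @ bit 15 → (0x2859b5ee>>15)&0xff = 0xb3
addr_hi:1 @ bit 14 → (0x2859b5ee>>14)&0x1 = 0x0
mode:7 @ bit 7 → (0x2859b5ee>>7)&0x7f = 0x6b  ←
type:7 @ bit 0 → (0x2859b5ee>>0)&0x7f = 0x6e

107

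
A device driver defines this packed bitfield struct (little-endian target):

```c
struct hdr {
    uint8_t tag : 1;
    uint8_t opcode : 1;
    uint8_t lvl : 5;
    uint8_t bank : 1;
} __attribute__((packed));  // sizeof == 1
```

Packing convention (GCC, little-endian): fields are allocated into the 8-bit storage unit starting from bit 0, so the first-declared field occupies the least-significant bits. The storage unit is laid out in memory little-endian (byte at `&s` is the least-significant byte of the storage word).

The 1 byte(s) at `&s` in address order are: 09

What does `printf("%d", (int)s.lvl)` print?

2

[0]=0x09 (little-endian) → word 0x09
tag:1 @ bit 0 → (0x09>>0)&0x1 = 0x1
opcode:1 @ bit 1 → (0x09>>1)&0x1 = 0x0
lvl:5 @ bit 2 → (0x09>>2)&0x1f = 0x2  ←
bank:1 @ bit 7 → (0x09>>7)&0x1 = 0x0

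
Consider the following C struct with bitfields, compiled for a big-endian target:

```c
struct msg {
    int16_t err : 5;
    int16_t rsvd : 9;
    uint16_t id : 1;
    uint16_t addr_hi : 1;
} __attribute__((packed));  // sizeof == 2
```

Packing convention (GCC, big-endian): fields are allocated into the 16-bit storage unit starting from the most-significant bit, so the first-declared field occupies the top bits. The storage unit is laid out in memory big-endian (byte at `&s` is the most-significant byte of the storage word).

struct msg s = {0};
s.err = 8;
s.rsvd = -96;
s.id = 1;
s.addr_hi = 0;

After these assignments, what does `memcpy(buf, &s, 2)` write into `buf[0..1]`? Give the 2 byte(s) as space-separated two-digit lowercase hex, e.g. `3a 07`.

46 82

err:5 = 8 → 0x8 << 11 → word 0x4000
rsvd:9 = -96 → 0x1a0 << 2 → word 0x4680
id:1 = 1 → 0x1 << 1 → word 0x4682
addr_hi:1 = 0 → 0x0 << 0 → word 0x4682
word = 0x4682 → big-endian bytes:
  [0]=0x46  [1]=0x82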